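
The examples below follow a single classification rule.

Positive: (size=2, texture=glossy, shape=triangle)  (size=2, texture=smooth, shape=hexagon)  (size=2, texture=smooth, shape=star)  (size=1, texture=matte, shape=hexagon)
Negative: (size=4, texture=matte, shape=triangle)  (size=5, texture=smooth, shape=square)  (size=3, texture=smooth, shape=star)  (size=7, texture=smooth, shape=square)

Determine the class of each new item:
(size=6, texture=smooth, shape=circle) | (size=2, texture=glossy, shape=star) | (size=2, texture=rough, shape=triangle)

The common property of the 'Positive' items is: size ≤ 2. No 'Negative' item has it.
(size=6, texture=smooth, shape=circle): size = 6, doesn't match → Negative. (size=2, texture=glossy, shape=star): size = 2, fits → Positive. (size=2, texture=rough, shape=triangle): size = 2, fits → Positive.

Negative, Positive, Positive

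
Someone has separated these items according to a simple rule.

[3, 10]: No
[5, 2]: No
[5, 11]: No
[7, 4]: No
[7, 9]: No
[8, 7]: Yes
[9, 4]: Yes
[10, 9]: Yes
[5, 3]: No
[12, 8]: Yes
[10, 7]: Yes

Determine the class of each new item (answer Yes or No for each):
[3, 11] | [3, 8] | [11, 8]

No, No, Yes

Every 'Yes' example satisfies: first ≥ 8. None of the 'No' examples do.
[3, 11]: first 3, does not pass → No. [3, 8]: first 3, does not pass → No. [11, 8]: first 11, meets the rule → Yes.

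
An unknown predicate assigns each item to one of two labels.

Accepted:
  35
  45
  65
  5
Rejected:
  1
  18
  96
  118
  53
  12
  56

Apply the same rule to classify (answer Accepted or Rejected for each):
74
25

The classifier is using: multiple of 5.

Rejected, Accepted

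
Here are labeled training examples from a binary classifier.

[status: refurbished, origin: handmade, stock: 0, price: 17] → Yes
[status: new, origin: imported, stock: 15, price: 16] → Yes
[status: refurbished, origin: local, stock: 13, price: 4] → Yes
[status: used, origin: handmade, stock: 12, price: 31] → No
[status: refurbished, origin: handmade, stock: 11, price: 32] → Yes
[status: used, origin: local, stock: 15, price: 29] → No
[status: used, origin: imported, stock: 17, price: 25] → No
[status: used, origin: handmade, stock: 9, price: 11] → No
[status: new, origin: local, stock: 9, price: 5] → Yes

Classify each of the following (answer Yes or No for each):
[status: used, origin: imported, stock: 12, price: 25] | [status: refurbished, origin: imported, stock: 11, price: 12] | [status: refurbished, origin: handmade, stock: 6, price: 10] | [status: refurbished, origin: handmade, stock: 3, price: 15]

No, Yes, Yes, Yes

The common property of the 'Yes' items is: status is not used. No 'No' item has it.
[status: used, origin: imported, stock: 12, price: 25] — status is used, hence No. [status: refurbished, origin: imported, stock: 11, price: 12] — status is refurbished, hence Yes. [status: refurbished, origin: handmade, stock: 6, price: 10] — status is refurbished, hence Yes. [status: refurbished, origin: handmade, stock: 3, price: 15] — status is refurbished, hence Yes.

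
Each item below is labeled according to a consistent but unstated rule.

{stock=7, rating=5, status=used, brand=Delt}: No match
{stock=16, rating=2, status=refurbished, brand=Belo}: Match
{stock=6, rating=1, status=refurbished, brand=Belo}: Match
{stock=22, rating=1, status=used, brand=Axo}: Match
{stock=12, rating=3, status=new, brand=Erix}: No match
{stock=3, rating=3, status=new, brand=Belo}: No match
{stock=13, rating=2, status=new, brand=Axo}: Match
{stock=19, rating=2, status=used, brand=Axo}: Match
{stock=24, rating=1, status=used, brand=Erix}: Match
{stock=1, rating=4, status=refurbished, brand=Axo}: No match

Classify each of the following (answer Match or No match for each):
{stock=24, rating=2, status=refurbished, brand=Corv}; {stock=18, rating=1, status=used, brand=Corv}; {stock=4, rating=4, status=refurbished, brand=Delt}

Match, Match, No match

The distinguishing property — rating ≤ 2 — holds for all the 'Match' cases and none of the 'No match' cases.
{stock=24, rating=2, status=refurbished, brand=Corv}: rating = 2, fits → Match. {stock=18, rating=1, status=used, brand=Corv}: rating = 1, fits → Match. {stock=4, rating=4, status=refurbished, brand=Delt}: rating = 4, fails the rule → No match.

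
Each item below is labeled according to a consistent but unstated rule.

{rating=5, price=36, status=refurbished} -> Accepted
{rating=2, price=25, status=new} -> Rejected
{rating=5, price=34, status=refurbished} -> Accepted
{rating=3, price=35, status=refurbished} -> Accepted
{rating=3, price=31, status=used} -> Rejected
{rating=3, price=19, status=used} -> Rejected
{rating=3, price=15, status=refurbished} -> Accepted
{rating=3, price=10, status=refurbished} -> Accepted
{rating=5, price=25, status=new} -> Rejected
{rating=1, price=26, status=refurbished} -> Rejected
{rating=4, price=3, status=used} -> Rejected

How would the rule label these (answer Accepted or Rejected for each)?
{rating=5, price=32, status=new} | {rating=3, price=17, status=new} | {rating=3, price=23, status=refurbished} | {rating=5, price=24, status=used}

Rejected, Rejected, Accepted, Rejected

The rule appears to be: status is refurbished AND rating ≥ 2.
{rating=5, price=32, status=new}: Rejected (status is new, rating = 5). {rating=3, price=17, status=new}: Rejected (status is new, rating = 3). {rating=3, price=23, status=refurbished}: Accepted (status is refurbished, rating = 3). {rating=5, price=24, status=used}: Rejected (status is used, rating = 5).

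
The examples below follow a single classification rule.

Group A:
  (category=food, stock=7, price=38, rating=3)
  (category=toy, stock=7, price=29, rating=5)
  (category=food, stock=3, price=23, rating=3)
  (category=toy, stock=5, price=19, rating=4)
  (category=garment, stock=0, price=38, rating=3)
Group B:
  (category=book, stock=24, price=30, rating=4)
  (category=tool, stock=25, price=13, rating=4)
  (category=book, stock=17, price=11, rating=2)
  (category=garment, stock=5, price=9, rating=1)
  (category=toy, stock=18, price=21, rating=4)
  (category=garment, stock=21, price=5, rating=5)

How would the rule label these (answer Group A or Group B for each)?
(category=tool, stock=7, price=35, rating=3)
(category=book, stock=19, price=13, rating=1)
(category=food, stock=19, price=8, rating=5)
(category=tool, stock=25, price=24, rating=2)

The simplest hypothesis consistent with all the labels is: price ≥ 11 AND stock ≤ 7.
(category=tool, stock=7, price=35, rating=3) → price = 35, stock = 7 → Group A. (category=book, stock=19, price=13, rating=1) → price = 13, stock = 19 → Group B. (category=food, stock=19, price=8, rating=5) → price = 8, stock = 19 → Group B. (category=tool, stock=25, price=24, rating=2) → price = 24, stock = 25 → Group B.

Group A, Group B, Group B, Group B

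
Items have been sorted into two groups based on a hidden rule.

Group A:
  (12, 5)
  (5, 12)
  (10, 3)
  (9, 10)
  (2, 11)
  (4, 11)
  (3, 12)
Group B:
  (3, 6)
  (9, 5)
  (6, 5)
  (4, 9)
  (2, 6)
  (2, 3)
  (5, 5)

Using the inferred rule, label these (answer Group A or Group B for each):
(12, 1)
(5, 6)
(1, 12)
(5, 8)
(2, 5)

The rule appears to be: max ≥ 10.
(12, 1): Group A (max 12). (5, 6): Group B (max 6). (1, 12): Group A (max 12). (5, 8): Group B (max 8). (2, 5): Group B (max 5).

Group A, Group B, Group A, Group B, Group B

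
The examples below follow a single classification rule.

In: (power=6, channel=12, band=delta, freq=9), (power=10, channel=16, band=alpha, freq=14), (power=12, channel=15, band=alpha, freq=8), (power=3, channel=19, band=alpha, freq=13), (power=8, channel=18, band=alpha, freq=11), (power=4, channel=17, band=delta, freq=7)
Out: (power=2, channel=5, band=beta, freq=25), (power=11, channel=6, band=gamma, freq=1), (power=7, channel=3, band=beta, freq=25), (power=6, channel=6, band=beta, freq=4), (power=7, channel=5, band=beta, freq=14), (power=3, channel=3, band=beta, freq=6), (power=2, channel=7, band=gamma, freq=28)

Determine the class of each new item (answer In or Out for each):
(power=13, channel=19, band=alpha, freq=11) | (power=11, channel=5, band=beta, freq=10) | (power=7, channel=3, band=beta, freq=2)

The rule appears to be: channel ≥ 12.
In: (power=13, channel=19, band=alpha, freq=11), since channel = 19.
Out: (power=11, channel=5, band=beta, freq=10), since channel = 5.
Out: (power=7, channel=3, band=beta, freq=2), since channel = 3.

In, Out, Out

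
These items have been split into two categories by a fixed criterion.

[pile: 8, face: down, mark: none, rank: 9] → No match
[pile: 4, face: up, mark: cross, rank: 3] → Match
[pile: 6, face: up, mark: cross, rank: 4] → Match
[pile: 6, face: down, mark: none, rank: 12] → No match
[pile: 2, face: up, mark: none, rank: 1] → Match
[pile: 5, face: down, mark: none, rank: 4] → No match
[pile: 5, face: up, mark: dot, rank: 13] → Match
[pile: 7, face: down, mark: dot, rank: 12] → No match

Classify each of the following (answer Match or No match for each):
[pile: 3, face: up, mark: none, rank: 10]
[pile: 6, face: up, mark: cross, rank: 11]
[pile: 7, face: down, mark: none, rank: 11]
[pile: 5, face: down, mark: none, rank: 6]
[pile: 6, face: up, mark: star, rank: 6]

Looking at the examples, the only property every 'Match' case has and every 'No match' case lacks is: face is up.

Match, Match, No match, No match, Match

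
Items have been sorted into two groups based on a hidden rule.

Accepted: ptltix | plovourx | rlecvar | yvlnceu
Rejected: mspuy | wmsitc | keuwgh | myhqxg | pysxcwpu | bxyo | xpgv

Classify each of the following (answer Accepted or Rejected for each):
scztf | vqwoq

Rule: contains 'l'. This holds for each 'Accepted' example and fails for each 'Rejected' one.

Rejected, Rejected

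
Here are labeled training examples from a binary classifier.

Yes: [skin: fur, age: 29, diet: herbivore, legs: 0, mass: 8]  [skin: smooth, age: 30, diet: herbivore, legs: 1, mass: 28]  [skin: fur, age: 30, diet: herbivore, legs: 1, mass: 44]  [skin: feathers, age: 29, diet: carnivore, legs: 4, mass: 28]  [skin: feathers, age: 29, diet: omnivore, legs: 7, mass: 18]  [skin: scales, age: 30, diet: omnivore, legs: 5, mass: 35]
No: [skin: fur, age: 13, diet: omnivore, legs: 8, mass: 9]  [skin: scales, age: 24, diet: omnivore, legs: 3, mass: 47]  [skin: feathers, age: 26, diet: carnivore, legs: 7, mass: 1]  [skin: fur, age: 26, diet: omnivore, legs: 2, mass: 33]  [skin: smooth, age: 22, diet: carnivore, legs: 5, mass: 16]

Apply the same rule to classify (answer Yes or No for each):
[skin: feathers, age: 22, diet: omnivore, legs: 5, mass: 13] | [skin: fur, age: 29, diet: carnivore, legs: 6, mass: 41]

No, Yes

The common property of the 'Yes' items is: age ≥ 29. No 'No' item has it.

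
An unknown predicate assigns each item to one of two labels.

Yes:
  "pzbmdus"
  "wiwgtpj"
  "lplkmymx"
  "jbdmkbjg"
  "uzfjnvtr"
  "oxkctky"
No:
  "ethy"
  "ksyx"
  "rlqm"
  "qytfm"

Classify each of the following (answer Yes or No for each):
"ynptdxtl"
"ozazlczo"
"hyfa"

Yes, Yes, No

The distinguishing property — length ≥ 7 — holds for all the 'Yes' cases and none of the 'No' cases.
"ynptdxtl": Yes (length 8).
"ozazlczo": Yes (length 8).
"hyfa": No (length 4).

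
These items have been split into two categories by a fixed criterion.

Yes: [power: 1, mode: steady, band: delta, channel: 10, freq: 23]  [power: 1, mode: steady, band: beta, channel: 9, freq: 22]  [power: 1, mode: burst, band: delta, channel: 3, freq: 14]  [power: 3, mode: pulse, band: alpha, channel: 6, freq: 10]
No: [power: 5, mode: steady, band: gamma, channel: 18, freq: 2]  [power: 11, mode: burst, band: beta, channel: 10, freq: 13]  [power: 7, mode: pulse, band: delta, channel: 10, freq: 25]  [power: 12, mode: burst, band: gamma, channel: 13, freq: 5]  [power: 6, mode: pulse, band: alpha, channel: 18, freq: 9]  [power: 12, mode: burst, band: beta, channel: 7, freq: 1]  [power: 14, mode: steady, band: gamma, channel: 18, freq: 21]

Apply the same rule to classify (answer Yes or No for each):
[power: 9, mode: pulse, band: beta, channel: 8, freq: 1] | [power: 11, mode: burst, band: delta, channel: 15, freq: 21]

All 'Yes' examples share one property — power ≤ 3 — and every 'No' example lacks it.
No: [power: 9, mode: pulse, band: beta, channel: 8, freq: 1], since power = 9. No: [power: 11, mode: burst, band: delta, channel: 15, freq: 21], since power = 11.

No, No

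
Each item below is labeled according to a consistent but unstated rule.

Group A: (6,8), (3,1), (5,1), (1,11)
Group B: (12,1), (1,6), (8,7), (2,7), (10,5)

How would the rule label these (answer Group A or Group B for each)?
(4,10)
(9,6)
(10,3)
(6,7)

Group A, Group B, Group B, Group B

The classifier is using: sum is even.
(4,10) → 4+10 = 14 → Group A.
(9,6) → 9+6 = 15 → Group B.
(10,3) → 10+3 = 13 → Group B.
(6,7) → 6+7 = 13 → Group B.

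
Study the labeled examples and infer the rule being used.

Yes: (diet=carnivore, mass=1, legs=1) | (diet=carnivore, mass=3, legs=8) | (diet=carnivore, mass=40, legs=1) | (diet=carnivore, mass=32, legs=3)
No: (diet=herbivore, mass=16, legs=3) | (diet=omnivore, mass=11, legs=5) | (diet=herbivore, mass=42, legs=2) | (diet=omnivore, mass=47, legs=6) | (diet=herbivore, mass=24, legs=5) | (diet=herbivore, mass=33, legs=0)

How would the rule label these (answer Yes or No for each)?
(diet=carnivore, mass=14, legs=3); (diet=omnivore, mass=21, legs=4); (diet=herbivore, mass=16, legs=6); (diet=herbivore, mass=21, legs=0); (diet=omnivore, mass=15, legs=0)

One predicate separates the groups cleanly: diet is carnivore.
(diet=carnivore, mass=14, legs=3) → diet is carnivore → Yes. (diet=omnivore, mass=21, legs=4) → diet is omnivore → No. (diet=herbivore, mass=16, legs=6) → diet is herbivore → No. (diet=herbivore, mass=21, legs=0) → diet is herbivore → No. (diet=omnivore, mass=15, legs=0) → diet is omnivore → No.

Yes, No, No, No, No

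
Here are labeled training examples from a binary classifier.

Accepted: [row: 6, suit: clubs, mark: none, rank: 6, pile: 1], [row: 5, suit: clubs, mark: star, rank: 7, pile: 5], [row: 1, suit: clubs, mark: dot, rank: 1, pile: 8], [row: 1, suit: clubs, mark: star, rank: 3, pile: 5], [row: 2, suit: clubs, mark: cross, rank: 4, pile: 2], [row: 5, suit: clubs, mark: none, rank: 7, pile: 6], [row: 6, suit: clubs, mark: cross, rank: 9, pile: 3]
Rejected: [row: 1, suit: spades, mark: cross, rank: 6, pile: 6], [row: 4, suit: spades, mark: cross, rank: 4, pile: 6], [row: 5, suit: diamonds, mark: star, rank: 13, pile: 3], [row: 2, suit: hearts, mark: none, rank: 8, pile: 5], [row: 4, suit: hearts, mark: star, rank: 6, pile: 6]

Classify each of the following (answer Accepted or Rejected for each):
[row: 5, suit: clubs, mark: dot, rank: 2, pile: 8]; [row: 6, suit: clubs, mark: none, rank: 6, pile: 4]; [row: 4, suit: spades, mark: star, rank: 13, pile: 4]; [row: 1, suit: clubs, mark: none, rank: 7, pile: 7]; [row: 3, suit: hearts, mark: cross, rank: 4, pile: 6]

Accepted, Accepted, Rejected, Accepted, Rejected

Comparing the two groups points to one rule — suit is clubs.
[row: 5, suit: clubs, mark: dot, rank: 2, pile: 8]: suit is clubs — fits, so Accepted. [row: 6, suit: clubs, mark: none, rank: 6, pile: 4]: suit is clubs — fits, so Accepted. [row: 4, suit: spades, mark: star, rank: 13, pile: 4]: suit is spades — doesn't qualify, so Rejected. [row: 1, suit: clubs, mark: none, rank: 7, pile: 7]: suit is clubs — fits, so Accepted. [row: 3, suit: hearts, mark: cross, rank: 4, pile: 6]: suit is hearts — doesn't qualify, so Rejected.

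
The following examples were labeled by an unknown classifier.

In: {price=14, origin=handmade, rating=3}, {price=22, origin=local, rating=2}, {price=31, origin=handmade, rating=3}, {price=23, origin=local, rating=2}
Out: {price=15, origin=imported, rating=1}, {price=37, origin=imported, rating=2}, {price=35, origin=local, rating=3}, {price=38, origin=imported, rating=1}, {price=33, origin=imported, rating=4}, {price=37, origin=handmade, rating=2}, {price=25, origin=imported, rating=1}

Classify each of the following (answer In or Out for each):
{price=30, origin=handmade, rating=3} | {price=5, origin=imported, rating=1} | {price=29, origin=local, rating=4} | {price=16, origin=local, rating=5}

The distinguishing property — rating ≥ 2 AND price ≤ 31 — holds for all the 'In' cases and none of the 'Out' cases.
{price=30, origin=handmade, rating=3}: rating = 3, price = 30 — meets the rule, so In.
{price=5, origin=imported, rating=1}: rating = 1, price = 5 — does not fit, so Out.
{price=29, origin=local, rating=4}: rating = 4, price = 29 — meets the rule, so In.
{price=16, origin=local, rating=5}: rating = 5, price = 16 — meets the rule, so In.

In, Out, In, In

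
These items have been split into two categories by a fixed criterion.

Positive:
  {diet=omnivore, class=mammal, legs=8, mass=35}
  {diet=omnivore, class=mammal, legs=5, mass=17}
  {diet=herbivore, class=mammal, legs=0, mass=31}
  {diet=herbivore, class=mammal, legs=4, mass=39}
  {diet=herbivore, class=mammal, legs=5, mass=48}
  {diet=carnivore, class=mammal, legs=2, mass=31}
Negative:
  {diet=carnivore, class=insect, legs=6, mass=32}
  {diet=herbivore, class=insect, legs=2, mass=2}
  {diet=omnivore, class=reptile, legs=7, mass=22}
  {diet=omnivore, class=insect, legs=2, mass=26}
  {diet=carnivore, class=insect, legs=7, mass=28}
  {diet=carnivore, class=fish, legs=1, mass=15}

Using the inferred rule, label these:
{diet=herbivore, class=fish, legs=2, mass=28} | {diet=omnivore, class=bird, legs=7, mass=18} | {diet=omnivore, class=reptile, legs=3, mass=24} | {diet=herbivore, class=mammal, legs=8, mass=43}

A rule that fits every label: class is mammal — true of each 'Positive' example, false of each 'Negative' one.
{diet=herbivore, class=fish, legs=2, mass=28} — class is fish, hence Negative.
{diet=omnivore, class=bird, legs=7, mass=18} — class is bird, hence Negative.
{diet=omnivore, class=reptile, legs=3, mass=24} — class is reptile, hence Negative.
{diet=herbivore, class=mammal, legs=8, mass=43} — class is mammal, hence Positive.

Negative, Negative, Negative, Positive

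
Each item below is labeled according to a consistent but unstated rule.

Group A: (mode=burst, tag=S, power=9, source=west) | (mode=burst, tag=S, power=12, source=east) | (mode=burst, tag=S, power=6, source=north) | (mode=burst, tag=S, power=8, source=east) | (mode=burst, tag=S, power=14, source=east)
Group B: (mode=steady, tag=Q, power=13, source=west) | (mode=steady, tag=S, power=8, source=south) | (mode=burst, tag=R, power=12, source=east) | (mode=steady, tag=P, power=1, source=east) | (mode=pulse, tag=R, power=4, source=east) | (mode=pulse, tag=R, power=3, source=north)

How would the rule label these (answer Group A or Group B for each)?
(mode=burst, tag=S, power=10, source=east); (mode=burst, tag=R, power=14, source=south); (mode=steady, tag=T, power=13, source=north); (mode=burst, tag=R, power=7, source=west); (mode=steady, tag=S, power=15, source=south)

Every 'Group A' example satisfies: mode is burst AND tag is S. None of the 'Group B' examples do.

Group A, Group B, Group B, Group B, Group B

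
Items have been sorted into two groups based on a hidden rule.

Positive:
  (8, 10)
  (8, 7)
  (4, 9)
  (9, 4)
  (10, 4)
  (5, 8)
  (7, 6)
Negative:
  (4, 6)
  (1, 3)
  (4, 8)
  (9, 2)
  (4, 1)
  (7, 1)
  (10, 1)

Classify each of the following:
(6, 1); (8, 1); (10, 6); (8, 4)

The rule appears to be: sum ≥ 13.
Negative: (6, 1), since 6+1 = 7.
Negative: (8, 1), since 8+1 = 9.
Positive: (10, 6), since 10+6 = 16.
Negative: (8, 4), since 8+4 = 12.

Negative, Negative, Positive, Negative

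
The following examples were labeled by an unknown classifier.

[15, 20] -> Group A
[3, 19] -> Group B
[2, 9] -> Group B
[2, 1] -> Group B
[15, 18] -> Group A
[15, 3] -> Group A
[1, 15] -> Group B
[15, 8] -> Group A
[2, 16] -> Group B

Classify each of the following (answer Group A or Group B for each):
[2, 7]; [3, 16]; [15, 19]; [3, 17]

The distinguishing property — first ≥ 8 — holds for all the 'Group A' cases and none of the 'Group B' cases.

Group B, Group B, Group A, Group B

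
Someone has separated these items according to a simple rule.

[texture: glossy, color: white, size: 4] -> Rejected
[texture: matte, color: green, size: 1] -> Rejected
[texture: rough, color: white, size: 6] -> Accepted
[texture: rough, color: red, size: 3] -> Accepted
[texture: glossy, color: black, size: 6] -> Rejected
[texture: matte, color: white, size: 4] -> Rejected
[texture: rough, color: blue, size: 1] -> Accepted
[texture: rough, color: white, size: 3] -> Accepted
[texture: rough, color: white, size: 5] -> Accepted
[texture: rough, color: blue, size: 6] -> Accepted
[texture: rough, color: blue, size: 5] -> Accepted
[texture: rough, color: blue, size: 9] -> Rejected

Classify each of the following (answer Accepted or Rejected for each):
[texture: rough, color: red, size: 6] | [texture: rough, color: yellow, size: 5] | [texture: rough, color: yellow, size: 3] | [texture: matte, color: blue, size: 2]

Accepted, Accepted, Accepted, Rejected

Rule: texture is rough AND size ≤ 6. This holds for each 'Accepted' example and fails for each 'Rejected' one.
[texture: rough, color: red, size: 6]: texture is rough, size = 6 — qualifies, so Accepted. [texture: rough, color: yellow, size: 5]: texture is rough, size = 5 — qualifies, so Accepted. [texture: rough, color: yellow, size: 3]: texture is rough, size = 3 — qualifies, so Accepted. [texture: matte, color: blue, size: 2]: texture is matte, size = 2 — does not fit, so Rejected.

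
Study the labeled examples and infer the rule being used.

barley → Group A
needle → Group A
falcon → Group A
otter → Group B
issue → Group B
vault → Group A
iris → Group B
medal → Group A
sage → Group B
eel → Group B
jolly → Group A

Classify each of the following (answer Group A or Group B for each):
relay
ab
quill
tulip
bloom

The common property of the 'Group A' items is: length ≥ 4 AND contains 'l'. No 'Group B' item has it.

Group A, Group B, Group A, Group A, Group A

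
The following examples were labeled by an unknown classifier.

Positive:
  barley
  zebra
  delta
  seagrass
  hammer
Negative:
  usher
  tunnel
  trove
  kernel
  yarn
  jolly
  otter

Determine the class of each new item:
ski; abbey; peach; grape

'Positive' ⟺ contains 'a' AND contains 'e'.
ski → no 'a', no 'e' → Negative.
abbey → has 'a', has 'e' → Positive.
peach → has 'a', has 'e' → Positive.
grape → has 'a', has 'e' → Positive.

Negative, Positive, Positive, Positive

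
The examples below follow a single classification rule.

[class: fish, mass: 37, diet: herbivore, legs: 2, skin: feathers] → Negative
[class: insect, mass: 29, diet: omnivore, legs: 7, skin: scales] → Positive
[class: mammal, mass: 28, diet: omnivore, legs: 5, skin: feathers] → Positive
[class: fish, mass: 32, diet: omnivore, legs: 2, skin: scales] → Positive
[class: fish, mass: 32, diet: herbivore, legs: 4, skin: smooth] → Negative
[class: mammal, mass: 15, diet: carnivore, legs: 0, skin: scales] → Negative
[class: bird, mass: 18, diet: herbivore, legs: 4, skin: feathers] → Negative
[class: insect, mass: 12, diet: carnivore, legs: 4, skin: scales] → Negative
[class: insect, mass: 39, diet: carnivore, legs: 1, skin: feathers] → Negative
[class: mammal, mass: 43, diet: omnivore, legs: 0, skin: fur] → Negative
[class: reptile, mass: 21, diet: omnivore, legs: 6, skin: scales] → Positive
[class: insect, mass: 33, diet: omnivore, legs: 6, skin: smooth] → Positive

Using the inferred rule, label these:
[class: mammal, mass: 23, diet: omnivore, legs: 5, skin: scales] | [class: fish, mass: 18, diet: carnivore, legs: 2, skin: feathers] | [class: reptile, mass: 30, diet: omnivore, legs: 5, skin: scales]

Positive, Negative, Positive

Rule: diet is omnivore AND legs ≥ 1. This holds for each 'Positive' example and fails for each 'Negative' one.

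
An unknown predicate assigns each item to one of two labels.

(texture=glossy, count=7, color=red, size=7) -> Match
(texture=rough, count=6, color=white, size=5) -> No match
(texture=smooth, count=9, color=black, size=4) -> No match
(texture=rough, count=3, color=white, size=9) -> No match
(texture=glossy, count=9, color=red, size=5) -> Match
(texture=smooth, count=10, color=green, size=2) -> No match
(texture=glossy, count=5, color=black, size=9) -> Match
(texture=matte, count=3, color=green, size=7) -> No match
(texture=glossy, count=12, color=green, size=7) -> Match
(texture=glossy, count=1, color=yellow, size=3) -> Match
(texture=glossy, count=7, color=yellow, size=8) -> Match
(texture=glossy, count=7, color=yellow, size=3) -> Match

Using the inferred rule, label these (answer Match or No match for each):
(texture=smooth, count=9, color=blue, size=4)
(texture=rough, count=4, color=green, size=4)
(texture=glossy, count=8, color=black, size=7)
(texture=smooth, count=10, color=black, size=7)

Comparing the two groups points to one rule — texture is glossy.

No match, No match, Match, No match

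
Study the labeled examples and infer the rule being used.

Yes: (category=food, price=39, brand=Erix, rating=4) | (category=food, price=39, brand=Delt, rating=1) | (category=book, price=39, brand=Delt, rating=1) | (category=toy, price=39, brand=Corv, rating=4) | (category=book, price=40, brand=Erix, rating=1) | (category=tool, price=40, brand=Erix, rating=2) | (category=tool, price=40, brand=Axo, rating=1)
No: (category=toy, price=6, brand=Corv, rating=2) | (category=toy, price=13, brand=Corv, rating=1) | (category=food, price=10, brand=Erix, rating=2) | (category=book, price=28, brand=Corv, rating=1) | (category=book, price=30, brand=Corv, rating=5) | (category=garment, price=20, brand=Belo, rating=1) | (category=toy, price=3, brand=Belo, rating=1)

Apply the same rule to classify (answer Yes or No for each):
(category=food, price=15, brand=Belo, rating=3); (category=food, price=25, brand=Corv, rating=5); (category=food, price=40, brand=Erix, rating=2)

Every 'Yes' example satisfies: price ≥ 39. None of the 'No' examples do.

No, No, Yes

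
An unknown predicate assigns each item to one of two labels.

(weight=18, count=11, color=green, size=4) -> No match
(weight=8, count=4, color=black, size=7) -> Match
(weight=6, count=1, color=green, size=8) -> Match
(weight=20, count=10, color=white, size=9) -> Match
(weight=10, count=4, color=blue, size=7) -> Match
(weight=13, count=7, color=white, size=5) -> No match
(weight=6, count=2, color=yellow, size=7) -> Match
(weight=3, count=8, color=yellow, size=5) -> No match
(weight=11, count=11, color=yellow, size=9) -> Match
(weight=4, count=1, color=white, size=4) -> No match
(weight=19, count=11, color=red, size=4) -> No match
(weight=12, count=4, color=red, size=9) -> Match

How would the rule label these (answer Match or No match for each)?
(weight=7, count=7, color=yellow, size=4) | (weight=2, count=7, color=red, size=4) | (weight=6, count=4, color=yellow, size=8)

The simplest hypothesis consistent with all the labels is: size ≥ 7.
(weight=7, count=7, color=yellow, size=4): No match (size = 4).
(weight=2, count=7, color=red, size=4): No match (size = 4).
(weight=6, count=4, color=yellow, size=8): Match (size = 8).

No match, No match, Match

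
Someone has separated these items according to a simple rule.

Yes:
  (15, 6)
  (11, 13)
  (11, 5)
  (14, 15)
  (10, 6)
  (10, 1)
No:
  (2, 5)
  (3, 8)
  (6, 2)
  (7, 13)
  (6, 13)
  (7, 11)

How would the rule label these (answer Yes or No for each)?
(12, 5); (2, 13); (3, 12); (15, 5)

The distinguishing property — first ≥ 8 — holds for all the 'Yes' cases and none of the 'No' cases.
(12, 5) → first 12 → Yes.
(2, 13) → first 2 → No.
(3, 12) → first 3 → No.
(15, 5) → first 15 → Yes.

Yes, No, No, Yes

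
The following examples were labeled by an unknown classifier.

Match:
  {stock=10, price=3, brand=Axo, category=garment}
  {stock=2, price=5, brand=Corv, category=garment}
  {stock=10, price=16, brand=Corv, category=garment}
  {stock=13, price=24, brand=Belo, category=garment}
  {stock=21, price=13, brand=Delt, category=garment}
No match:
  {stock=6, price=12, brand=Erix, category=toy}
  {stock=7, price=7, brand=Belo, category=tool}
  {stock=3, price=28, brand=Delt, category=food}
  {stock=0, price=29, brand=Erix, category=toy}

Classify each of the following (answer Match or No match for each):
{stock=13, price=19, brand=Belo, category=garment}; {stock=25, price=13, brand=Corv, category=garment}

Comparing the two groups points to one rule — category is garment.
Match: {stock=13, price=19, brand=Belo, category=garment}, since category is garment. Match: {stock=25, price=13, brand=Corv, category=garment}, since category is garment.

Match, Match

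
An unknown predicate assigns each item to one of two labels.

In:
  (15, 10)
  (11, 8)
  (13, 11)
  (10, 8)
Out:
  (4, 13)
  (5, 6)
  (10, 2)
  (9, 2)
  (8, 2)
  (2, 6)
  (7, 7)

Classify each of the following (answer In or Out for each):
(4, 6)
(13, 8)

Out, In

The pattern is that an item is 'In' exactly when: sum ≥ 18.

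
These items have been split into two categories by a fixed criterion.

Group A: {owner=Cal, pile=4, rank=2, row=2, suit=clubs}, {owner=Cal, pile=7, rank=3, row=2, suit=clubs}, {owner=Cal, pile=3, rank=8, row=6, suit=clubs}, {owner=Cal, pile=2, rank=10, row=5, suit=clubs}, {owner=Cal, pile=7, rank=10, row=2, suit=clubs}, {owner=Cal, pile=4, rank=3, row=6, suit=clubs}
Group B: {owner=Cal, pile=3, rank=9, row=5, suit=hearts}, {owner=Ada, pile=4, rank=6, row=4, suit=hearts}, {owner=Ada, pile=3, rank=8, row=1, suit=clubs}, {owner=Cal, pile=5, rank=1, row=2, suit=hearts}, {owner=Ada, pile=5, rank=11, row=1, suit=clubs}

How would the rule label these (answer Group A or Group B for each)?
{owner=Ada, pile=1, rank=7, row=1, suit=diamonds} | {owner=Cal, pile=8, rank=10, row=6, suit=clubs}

The rule appears to be: suit is clubs AND owner is Cal.

Group B, Group A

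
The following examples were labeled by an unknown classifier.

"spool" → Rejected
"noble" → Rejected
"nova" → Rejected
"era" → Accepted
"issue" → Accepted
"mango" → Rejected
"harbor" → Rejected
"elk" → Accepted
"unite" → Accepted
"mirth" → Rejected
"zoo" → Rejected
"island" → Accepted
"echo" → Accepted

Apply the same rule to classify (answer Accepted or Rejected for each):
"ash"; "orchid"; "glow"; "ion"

Accepted, Accepted, Rejected, Accepted

Rule: starts with a vowel. This holds for each 'Accepted' example and fails for each 'Rejected' one.
"ash": starts with 'a', passes → Accepted. "orchid": starts with 'o', passes → Accepted. "glow": starts with 'g', doesn't qualify → Rejected. "ion": starts with 'i', passes → Accepted.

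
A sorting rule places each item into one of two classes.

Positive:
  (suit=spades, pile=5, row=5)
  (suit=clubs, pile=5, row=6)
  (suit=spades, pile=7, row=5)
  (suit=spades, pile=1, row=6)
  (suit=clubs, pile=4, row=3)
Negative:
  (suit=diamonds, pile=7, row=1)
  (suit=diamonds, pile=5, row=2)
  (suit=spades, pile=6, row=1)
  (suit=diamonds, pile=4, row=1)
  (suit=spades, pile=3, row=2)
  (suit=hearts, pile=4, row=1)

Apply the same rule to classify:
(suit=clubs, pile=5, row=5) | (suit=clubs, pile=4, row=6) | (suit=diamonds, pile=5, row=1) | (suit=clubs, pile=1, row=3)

The rule appears to be: row ≥ 3.

Positive, Positive, Negative, Positive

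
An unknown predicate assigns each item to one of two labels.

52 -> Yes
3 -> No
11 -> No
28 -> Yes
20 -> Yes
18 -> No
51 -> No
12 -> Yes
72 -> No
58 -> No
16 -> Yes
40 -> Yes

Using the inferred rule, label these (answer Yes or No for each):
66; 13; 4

The classifier is using: multiple of 4 AND at most 52.
No: 66, since 66 = 4·16 + 2, 66 > 52.
No: 13, since 13 = 4·3 + 1, 13 ≤ 52.
Yes: 4, since 4 = 4·1, 4 ≤ 52.

No, No, Yes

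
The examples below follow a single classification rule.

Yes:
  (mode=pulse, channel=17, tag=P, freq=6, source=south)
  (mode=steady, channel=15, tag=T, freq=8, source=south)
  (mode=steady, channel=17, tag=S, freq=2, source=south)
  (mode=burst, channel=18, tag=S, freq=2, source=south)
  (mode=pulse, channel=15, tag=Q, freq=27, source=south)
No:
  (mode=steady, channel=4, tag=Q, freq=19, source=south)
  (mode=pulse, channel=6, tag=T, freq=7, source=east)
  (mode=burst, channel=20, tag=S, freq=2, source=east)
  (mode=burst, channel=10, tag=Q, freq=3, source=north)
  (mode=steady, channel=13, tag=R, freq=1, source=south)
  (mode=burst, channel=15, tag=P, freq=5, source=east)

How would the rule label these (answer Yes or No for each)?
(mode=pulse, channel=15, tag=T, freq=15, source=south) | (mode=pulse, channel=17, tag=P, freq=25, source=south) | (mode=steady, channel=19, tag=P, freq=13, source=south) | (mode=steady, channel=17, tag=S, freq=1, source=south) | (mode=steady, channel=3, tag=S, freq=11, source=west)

The pattern is that an item is 'Yes' exactly when: source is south AND channel ≥ 15.
(mode=pulse, channel=15, tag=T, freq=15, source=south): Yes (source is south, channel = 15).
(mode=pulse, channel=17, tag=P, freq=25, source=south): Yes (source is south, channel = 17).
(mode=steady, channel=19, tag=P, freq=13, source=south): Yes (source is south, channel = 19).
(mode=steady, channel=17, tag=S, freq=1, source=south): Yes (source is south, channel = 17).
(mode=steady, channel=3, tag=S, freq=11, source=west): No (source is west, channel = 3).

Yes, Yes, Yes, Yes, No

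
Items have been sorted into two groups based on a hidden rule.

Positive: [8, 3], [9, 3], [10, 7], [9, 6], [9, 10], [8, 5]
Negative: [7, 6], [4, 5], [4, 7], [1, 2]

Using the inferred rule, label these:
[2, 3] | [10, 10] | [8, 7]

Negative, Positive, Positive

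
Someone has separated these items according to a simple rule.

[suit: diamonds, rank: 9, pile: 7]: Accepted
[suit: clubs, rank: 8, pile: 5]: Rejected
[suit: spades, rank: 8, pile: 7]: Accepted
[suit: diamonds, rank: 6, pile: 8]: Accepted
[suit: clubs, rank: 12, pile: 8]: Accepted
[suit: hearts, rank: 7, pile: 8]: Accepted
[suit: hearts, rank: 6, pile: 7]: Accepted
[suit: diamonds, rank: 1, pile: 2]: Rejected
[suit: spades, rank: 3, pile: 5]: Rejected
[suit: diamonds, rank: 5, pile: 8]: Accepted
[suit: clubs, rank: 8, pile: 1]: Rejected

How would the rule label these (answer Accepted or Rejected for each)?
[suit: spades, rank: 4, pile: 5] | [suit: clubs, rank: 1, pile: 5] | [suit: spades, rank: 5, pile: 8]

Rejected, Rejected, Accepted

One predicate separates the groups cleanly: pile ≥ 7.
[suit: spades, rank: 4, pile: 5]: Rejected (pile = 5). [suit: clubs, rank: 1, pile: 5]: Rejected (pile = 5). [suit: spades, rank: 5, pile: 8]: Accepted (pile = 8).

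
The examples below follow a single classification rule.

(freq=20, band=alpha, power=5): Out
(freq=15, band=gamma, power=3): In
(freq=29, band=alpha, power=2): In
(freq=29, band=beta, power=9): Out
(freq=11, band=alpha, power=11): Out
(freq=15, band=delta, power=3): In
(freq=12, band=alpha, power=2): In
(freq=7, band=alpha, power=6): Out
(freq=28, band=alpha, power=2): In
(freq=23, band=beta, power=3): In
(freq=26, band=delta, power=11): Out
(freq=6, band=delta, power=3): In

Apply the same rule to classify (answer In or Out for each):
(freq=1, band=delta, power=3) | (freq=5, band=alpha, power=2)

The classifier is using: power ≤ 3.
In: (freq=1, band=delta, power=3), since power = 3.
In: (freq=5, band=alpha, power=2), since power = 2.

In, In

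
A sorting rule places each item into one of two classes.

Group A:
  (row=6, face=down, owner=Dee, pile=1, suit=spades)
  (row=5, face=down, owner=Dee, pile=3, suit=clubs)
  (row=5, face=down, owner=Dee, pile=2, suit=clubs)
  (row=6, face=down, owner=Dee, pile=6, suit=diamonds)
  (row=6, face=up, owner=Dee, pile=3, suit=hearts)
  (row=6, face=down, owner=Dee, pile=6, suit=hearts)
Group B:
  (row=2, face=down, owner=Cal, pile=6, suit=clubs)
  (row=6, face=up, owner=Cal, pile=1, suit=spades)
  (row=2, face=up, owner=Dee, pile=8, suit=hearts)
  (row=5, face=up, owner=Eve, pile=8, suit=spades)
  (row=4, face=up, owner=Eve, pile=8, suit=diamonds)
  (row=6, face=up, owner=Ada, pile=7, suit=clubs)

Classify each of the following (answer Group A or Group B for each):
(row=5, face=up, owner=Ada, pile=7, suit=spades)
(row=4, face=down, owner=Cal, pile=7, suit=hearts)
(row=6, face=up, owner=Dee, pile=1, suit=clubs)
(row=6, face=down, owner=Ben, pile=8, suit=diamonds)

Group B, Group B, Group A, Group B

The distinguishing property — owner is Dee AND row ≥ 4 — holds for all the 'Group A' cases and none of the 'Group B' cases.
(row=5, face=up, owner=Ada, pile=7, suit=spades): owner is Ada, row = 5 — lacks this property, so Group B.
(row=4, face=down, owner=Cal, pile=7, suit=hearts): owner is Cal, row = 4 — lacks this property, so Group B.
(row=6, face=up, owner=Dee, pile=1, suit=clubs): owner is Dee, row = 6 — meets the rule, so Group A.
(row=6, face=down, owner=Ben, pile=8, suit=diamonds): owner is Ben, row = 6 — lacks this property, so Group B.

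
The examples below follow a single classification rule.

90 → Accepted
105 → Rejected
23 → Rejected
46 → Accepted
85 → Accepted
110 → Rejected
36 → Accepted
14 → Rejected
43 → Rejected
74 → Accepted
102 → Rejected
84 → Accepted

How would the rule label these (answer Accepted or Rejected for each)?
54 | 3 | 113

Accepted, Rejected, Rejected

The pattern is that an item is 'Accepted' exactly when: digit sum ≥ 8.
54 — digit sum 5+4 = 9, hence Accepted.
3 — digit sum 3, hence Rejected.
113 — digit sum 1+1+3 = 5, hence Rejected.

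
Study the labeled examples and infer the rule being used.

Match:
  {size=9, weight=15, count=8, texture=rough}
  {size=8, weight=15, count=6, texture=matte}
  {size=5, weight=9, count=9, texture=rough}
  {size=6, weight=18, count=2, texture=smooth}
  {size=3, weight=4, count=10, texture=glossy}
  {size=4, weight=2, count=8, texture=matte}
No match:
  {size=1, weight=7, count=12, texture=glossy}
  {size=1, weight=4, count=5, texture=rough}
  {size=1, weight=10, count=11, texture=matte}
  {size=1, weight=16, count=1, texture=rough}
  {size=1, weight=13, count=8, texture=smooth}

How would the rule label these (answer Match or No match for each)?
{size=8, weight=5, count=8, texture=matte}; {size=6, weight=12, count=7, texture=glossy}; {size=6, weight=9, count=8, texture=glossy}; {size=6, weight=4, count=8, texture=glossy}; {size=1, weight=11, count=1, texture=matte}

Match, Match, Match, Match, No match

One predicate separates the groups cleanly: size ≥ 3.
{size=8, weight=5, count=8, texture=matte} — size = 8, hence Match.
{size=6, weight=12, count=7, texture=glossy} — size = 6, hence Match.
{size=6, weight=9, count=8, texture=glossy} — size = 6, hence Match.
{size=6, weight=4, count=8, texture=glossy} — size = 6, hence Match.
{size=1, weight=11, count=1, texture=matte} — size = 1, hence No match.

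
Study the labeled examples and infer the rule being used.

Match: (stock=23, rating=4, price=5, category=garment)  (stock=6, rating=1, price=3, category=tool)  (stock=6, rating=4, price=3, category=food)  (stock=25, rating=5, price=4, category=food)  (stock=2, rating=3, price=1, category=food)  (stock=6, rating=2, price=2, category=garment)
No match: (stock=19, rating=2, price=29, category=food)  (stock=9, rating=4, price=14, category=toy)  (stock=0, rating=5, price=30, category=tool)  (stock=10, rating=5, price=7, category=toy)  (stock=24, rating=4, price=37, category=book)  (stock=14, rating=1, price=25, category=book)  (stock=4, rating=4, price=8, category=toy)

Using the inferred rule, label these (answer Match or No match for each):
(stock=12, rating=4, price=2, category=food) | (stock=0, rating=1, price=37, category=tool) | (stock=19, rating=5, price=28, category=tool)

Match, No match, No match

All 'Match' examples share one property — price ≤ 5 — and every 'No match' example lacks it.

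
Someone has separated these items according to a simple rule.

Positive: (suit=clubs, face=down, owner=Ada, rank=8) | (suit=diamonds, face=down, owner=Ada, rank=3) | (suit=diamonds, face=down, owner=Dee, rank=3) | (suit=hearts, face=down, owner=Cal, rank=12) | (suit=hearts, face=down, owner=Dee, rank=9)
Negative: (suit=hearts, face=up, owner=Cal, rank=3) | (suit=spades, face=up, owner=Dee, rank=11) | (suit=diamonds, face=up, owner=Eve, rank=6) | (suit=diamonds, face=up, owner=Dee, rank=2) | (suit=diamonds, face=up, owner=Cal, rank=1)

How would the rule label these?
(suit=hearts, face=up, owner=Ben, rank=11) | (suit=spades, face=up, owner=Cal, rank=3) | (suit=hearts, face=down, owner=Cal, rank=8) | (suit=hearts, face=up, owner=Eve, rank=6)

Rule: face is down. This holds for each 'Positive' example and fails for each 'Negative' one.
(suit=hearts, face=up, owner=Ben, rank=11): face is up, does not pass → Negative.
(suit=spades, face=up, owner=Cal, rank=3): face is up, does not pass → Negative.
(suit=hearts, face=down, owner=Cal, rank=8): face is down, checks out → Positive.
(suit=hearts, face=up, owner=Eve, rank=6): face is up, does not pass → Negative.

Negative, Negative, Positive, Negative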